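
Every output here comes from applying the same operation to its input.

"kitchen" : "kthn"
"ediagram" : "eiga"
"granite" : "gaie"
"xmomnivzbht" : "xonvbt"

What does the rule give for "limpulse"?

The transformation: keep every other character starting from the first (positions 1st, 3rd, 5th, ...).
Applying that to "limpulse" gives "lmus".

lmus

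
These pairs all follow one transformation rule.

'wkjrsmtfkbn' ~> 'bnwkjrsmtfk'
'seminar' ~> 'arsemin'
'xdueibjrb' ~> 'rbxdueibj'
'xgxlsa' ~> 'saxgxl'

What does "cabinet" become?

Rule — move the last 2 characters to the front (rotate right by 2).
On "cabinet" that produces "etcabin".

etcabin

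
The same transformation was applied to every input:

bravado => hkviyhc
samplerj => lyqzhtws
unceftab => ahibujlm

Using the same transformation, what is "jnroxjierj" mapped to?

lyqquyveqp

Rule — move the last 3 characters to the front (rotate right by 3), then shift every letter 7 places forward in the alphabet (wrapping around).
Working it through for "jnroxjierj": intermediate "erjjnroxji", final "lyqquyveqp".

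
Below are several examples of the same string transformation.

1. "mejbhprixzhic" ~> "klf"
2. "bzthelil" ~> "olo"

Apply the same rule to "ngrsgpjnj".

mqm

Rule — shift every letter 3 places forward in the alphabet (wrapping around), then keep only the last 3 characters.
For "ngrsgpjnj", step one produces "qjuvjsmqm"; step two turns that into "mqm".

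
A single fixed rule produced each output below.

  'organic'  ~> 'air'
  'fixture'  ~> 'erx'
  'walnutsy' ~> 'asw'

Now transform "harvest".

What's happening: sort the characters into alphabetical order, then keep one character in every 3, starting at position 1 (positions 1st, 4th, 7th, ...).
Working it through for "harvest": intermediate "aehrstv", final "arv".

arv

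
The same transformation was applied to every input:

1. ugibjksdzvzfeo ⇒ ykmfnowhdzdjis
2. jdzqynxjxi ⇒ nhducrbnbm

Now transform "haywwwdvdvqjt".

Each output is the input with this applied: shift every letter 4 places forward in the alphabet (wrapping around).
For "haywwwdvdvqjt" the result is "lecaaahzhzunx".

lecaaahzhzunx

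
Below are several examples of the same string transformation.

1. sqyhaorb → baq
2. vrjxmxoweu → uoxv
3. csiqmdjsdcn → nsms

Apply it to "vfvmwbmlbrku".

ubbv

The transformation: reverse the string, then keep one character in every 3, starting at position 1 (positions 1st, 4th, 7th, ...).
On "vfvmwbmlbrku": the first step gives "ukrblmbwmvfv", and the second then gives "ubbv".
(Check on "csiqmdjsdcn": → "ncdsjdmqisc" → "nsms" ✓)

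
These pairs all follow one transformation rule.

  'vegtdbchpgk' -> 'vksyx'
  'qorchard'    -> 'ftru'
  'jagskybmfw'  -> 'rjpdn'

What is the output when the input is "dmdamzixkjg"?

drqoa

The pattern: shift every letter 9 places backward in the alphabet (wrapping around), then keep every other character starting from the second (positions 2nd, 4th, 6th, ...).
Applying both steps to "dmdamzixkjg": "udurdqzobax", then "drqoa".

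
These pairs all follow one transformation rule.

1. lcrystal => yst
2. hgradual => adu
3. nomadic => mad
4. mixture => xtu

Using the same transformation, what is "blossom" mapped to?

oss

Each output is the input with this applied: delete the last 2 characters, then keep only the last 3 characters.
So "blossom" becomes "oss".
(Check on "hgradual": → "hgradu" → "adu" ✓)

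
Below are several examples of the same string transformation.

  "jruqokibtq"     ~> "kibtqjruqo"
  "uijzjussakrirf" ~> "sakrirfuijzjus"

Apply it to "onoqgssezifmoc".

ezifmoconoqgss

In each case the input is transformed by: swap the front and back halves of the string.
"onoqgssezifmoc" → "ezifmoconoqgss".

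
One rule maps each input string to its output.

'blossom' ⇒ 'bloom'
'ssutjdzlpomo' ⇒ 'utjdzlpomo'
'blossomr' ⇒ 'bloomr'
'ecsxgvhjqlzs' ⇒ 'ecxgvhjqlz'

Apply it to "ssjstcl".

jtcl

The rule is to remove every "s".
On "ssjstcl" that produces "jtcl".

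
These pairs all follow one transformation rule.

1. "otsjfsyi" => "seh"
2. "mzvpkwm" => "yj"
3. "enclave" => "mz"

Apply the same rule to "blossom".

kr

The pattern: shift every letter 1 place backward in the alphabet (wrapping around), then keep one character in every 3, starting at position 2 (positions 2nd, 5th, 8th, ...).
For "blossom", step one produces "aknrrnl"; step two turns that into "kr".
(Check on "otsjfsyi": → "nsrierxh" → "seh" ✓)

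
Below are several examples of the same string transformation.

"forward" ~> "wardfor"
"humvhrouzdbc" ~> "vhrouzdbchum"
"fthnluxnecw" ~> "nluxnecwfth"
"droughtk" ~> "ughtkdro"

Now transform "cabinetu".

inetucab

The pattern: move the first 3 characters to the end (rotate left by 3).
Doing the same to "cabinetu": "inetucab".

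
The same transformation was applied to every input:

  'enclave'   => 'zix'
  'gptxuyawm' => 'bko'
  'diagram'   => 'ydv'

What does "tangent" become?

The pattern: shift every letter 5 places backward in the alphabet (wrapping around), then keep only the first 3 characters.
On "tangent": the first step gives "ovibzio", and the second then gives "ovi".

ovi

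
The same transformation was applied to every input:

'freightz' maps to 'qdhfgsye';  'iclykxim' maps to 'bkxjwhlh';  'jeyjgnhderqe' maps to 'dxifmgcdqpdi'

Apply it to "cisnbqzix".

hrmapyhwb

What's happening: shift every letter 1 place backward in the alphabet (wrapping around), then move the first character to the end.
Applying that to "cisnbqzix" gives "hrmapyhwb".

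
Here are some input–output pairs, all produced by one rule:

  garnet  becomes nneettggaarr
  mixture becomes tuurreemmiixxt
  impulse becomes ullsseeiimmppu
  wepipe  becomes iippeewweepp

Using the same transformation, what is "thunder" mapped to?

nddeerrtthhuun

What's happening: double every character, then swap the front and back halves of the string.
For "thunder" the result is "nddeerrtthhuun".
(Check on "impulse": → "iimmppuullssee" → "ullsseeiimmppu" ✓)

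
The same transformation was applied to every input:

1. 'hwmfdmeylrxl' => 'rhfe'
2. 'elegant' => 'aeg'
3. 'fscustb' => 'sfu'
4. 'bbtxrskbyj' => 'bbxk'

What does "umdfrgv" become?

The rule is to move the last 3 characters to the front (rotate right by 3), then keep one character in every 3, starting at position 1 (positions 1st, 4th, 7th, ...).
"umdfrgv" → "rgvumdf" → "ruf".

ruf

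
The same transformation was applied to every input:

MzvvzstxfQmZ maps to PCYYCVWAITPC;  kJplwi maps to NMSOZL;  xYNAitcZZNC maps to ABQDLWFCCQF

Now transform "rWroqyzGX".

Looking at the pairs, the operation is to shift every letter 3 places forward in the alphabet (wrapping around), then convert every letter to uppercase.
Starting from "rWroqyzGX": after the first operation, "uZurtbcJA"; after the second, "UZURTBCJA".

UZURTBCJA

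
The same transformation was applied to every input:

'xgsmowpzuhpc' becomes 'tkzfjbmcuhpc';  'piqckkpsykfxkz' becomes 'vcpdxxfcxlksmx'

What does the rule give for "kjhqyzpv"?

wxdumlic

The transformation: shift every letter 13 places forward in the alphabet (wrapping around) — i.e. ROT13, then swap each adjacent pair of characters (1↔2, 3↔4, ...).
Working it through for "kjhqyzpv": intermediate "xwudlmci", final "wxdumlic".
(Check on "piqckkpsykfxkz": → "cvdpxxcflxskxm" → "vcpdxxfcxlksmx" ✓)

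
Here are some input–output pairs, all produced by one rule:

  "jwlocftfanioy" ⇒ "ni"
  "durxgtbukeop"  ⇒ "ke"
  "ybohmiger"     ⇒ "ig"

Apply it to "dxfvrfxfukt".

Looking at the pairs, the operation is to move the last 2 characters to the front (rotate right by 2), then keep only the last 2 characters.
Working it through for "dxfvrfxfukt": intermediate "ktdxfvrfxfu", final "fu".

fu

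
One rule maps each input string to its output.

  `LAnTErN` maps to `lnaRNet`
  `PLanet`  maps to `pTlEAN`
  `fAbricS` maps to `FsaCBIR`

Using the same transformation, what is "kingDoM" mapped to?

KmIONdG

Rule — take characters alternately from the front and the back (1st, last, 2nd, 2nd-last, ...), then flip the case of every letter.
On "kingDoM": the first step gives "kMionDg", and the second then gives "KmIONdG".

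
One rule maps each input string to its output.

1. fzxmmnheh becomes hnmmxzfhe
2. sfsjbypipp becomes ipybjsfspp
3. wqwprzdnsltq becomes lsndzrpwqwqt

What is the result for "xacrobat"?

The rule is to reverse the string, then move the first 2 characters to the end (rotate left by 2).
Starting from "xacrobat": after the first operation, "taborcax"; after the second, "borcaxta".

borcaxta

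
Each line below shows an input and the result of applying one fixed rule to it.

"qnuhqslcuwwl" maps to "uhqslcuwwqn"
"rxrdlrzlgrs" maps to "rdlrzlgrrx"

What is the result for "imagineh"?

Each output is the input with this applied: delete the last character, then move the first 2 characters to the end (rotate left by 2).
"imagineh" → "imagine" → "agineim".

agineim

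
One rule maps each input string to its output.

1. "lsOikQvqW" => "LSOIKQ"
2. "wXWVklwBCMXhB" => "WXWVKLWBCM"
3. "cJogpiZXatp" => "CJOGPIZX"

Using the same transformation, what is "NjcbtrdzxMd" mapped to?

NJCBTRDZ

What's happening: delete the last 3 characters, then convert every letter to uppercase.
Starting from "NjcbtrdzxMd": after the first operation, "Njcbtrdz"; after the second, "NJCBTRDZ".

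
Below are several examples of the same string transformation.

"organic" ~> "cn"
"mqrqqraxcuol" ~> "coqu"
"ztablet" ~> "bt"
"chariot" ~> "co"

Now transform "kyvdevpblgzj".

djpy

The transformation: sort the characters into alphabetical order, then keep one character in every 3, starting at position 2 (positions 2nd, 5th, 8th, ...).
For "kyvdevpblgzj", step one produces "bdegjklpvvyz"; step two turns that into "djpy".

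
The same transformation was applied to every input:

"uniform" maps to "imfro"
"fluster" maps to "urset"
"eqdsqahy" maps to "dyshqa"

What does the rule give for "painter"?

The transformation: delete the first 2 characters, then take characters alternately from the front and the back (1st, last, 2nd, 2nd-last, ...).
For "painter" the result is "irnet".

irnet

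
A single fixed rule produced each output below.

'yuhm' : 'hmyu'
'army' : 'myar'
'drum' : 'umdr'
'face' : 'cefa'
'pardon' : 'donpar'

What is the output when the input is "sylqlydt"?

lydtsylq

In each case the input is transformed by: swap the front and back halves of the string.
For "sylqlydt" the result is "lydtsylq".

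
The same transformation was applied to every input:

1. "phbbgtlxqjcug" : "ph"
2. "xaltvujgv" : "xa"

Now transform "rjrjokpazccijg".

Looking at the pairs, the operation is to keep only the first 2 characters.
So "rjrjokpazccijg" becomes "rj".

rj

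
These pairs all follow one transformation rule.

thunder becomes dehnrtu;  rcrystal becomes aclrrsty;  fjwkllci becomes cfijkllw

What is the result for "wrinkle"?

Rule — sort the characters into alphabetical order.
So "wrinkle" becomes "eiklnrw".

eiklnrw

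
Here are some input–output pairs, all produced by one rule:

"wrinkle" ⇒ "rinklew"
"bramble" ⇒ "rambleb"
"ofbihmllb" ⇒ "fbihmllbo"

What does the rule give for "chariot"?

hariotc

Looking at the pairs, the operation is to move the first character to the end.
On "chariot" that produces "hariotc".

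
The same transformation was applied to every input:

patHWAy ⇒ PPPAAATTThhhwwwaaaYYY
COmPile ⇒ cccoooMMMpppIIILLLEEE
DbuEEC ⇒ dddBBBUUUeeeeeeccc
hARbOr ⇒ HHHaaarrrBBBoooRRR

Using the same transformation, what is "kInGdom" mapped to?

KKKiiiNNNgggDDDOOOMMM

Rule — flip the case of every letter, then repeat every character 3 times.
Applying both steps to "kInGdom": "KiNgDOM", then "KKKiiiNNNgggDDDOOOMMM".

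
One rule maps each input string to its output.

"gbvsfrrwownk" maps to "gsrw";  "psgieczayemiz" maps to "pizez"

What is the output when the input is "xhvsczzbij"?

xszj

Looking at the pairs, the operation is to keep one character in every 3, starting at position 1 (positions 1st, 4th, 7th, ...).
On "xhvsczzbij" that produces "xszj".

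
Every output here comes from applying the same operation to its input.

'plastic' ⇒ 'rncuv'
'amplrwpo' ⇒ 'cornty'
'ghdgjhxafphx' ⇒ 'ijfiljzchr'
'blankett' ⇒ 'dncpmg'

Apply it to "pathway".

In each case the input is transformed by: delete the last 2 characters, then shift every letter 2 places forward in the alphabet (wrapping around).
Starting from "pathway": after the first operation, "pathw"; after the second, "rcvjy".
(Check on "plastic": → "plast" → "rncuv" ✓)

rcvjy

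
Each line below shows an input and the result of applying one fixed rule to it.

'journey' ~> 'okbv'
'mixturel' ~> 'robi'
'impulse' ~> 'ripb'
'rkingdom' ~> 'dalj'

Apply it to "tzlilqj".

The transformation: shift every letter 3 places backward in the alphabet (wrapping around), then keep only the last 4 characters.
Starting from "tzlilqj": after the first operation, "qwifing"; after the second, "fing".
(Check on "rkingdom": → "ohfkdalj" → "dalj" ✓)

fing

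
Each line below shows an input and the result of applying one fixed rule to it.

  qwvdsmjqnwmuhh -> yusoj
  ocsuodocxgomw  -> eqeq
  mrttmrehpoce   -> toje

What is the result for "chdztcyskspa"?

jvur

What's happening: shift every letter 2 places forward in the alphabet (wrapping around), then keep one character in every 3, starting at position 2 (positions 2nd, 5th, 8th, ...).
"chdztcyskspa" → "ejfbveaumurc" → "jvur".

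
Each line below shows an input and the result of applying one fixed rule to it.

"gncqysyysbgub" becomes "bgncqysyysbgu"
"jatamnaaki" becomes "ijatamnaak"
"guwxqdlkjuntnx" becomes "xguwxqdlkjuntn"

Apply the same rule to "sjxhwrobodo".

osjxhwrobod

The pattern: move the last character to the front.
For "sjxhwrobodo" the result is "osjxhwrobod".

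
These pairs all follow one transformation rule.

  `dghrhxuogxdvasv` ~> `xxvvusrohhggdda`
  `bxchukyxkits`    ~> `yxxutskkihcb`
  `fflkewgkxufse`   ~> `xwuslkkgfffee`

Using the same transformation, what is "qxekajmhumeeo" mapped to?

xuqommkjheeea

Each output is the input with this applied: sort the characters into reverse alphabetical order.
Doing the same to "qxekajmhumeeo": "xuqommkjheeea".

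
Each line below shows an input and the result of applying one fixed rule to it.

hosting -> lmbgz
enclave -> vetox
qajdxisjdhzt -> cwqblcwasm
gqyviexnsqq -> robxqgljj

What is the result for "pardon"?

kwhg

The transformation: shift every letter 7 places backward in the alphabet (wrapping around), then delete the first 2 characters.
Applying both steps to "pardon": "itkwhg", then "kwhg".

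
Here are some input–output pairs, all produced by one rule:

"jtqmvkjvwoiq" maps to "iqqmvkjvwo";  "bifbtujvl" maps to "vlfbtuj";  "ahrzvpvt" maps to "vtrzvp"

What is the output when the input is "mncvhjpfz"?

fzcvhjp

What's happening: delete the first 2 characters, then move the last 2 characters to the front (rotate right by 2).
For "mncvhjpfz", step one produces "cvhjpfz"; step two turns that into "fzcvhjp".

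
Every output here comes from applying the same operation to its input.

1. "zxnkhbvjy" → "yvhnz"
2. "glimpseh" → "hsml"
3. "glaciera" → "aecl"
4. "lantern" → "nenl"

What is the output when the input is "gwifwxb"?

In each case the input is transformed by: reverse the string, then keep every other character starting from the first (positions 1st, 3rd, 5th, ...).
On "gwifwxb" that produces "bwig".

bwig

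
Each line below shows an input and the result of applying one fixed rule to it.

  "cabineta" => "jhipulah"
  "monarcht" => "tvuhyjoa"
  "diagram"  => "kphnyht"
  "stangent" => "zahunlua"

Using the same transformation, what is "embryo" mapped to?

In each case the input is transformed by: shift every letter 7 places forward in the alphabet (wrapping around).
"embryo" → "ltiyfv".

ltiyfv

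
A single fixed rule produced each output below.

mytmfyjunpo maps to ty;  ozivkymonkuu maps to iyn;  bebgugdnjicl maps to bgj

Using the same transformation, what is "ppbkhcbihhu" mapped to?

Looking at the pairs, the operation is to delete the last 3 characters, then keep one character in every 3, starting at position 3 (positions 3rd, 6th, 9th, ...).
"ppbkhcbihhu" → "ppbkhcbi" → "bc".

bc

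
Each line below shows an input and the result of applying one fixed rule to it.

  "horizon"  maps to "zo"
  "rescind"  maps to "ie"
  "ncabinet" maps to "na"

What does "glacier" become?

Rule — reverse the string, then keep one character in every 3, starting at position 3 (positions 3rd, 6th, 9th, ...).
Applying both steps to "glacier": "reicalg", then "il".
(Check on "ncabinet": → "tenibacn" → "na" ✓)

il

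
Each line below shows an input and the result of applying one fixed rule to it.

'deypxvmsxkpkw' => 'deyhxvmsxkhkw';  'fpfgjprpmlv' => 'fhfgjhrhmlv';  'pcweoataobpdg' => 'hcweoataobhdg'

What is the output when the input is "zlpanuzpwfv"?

Rule — replace every "p" with "h".
Applying that to "zlpanuzpwfv" gives "zlhanuzhwfv".

zlhanuzhwfv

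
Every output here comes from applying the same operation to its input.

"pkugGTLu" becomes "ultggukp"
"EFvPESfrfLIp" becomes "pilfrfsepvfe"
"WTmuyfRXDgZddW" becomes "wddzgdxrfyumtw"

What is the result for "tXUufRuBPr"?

rpburfuuxt

The pattern: reverse the string, then convert every letter to lowercase.
"tXUufRuBPr" → "rPBuRfuUXt" → "rpburfuuxt".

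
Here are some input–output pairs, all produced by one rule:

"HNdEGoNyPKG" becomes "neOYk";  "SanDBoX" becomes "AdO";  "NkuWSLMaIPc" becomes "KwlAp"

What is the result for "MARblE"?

Each output is the input with this applied: keep every other character starting from the second (positions 2nd, 4th, 6th, ...), then flip the case of every letter.
Working it through for "MARblE": intermediate "AbE", final "aBe".

aBe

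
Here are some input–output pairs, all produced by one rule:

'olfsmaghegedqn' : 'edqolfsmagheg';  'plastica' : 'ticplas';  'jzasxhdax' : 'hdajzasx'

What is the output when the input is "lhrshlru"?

What's happening: delete the last character, then move the last 3 characters to the front (rotate right by 3).
"lhrshlru" → "lhrshlr" → "hlrlhrs".
(Check on "olfsmaghegedqn": → "olfsmaghegedq" → "edqolfsmagheg" ✓)

hlrlhrs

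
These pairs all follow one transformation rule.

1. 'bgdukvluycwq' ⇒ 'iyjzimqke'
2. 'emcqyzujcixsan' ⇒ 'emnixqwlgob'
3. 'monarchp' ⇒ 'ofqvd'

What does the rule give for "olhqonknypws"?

ecbybmdkg

The pattern: delete the first 3 characters, then shift every letter 12 places backward in the alphabet (wrapping around).
Starting from "olhqonknypws": after the first operation, "qonknypws"; after the second, "ecbybmdkg".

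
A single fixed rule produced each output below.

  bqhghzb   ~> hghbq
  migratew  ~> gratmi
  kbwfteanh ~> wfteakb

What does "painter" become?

In each case the input is transformed by: delete the last 2 characters, then move the first 2 characters to the end (rotate left by 2).
On "painter": the first step gives "paint", and the second then gives "intpa".

intpa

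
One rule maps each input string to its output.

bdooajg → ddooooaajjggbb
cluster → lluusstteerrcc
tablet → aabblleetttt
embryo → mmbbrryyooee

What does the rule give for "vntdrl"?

Rule — double every character, then move the first 2 characters to the end (rotate left by 2).
"vntdrl" → "vvnnttddrrll" → "nnttddrrllvv".

nnttddrrllvv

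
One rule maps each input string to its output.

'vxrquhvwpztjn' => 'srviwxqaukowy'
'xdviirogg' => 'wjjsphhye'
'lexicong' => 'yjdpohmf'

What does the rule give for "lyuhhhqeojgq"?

In each case the input is transformed by: move the first 2 characters to the end (rotate left by 2), then shift every letter 1 place forward in the alphabet (wrapping around).
Applying both steps to "lyuhhhqeojgq": "uhhhqeojgqly", then "viiirfpkhrmz".

viiirfpkhrmz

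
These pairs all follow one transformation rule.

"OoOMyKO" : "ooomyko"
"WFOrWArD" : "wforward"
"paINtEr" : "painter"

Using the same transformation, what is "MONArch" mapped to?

monarch

Each output is the input with this applied: convert every letter to lowercase.
For "MONArch" the result is "monarch".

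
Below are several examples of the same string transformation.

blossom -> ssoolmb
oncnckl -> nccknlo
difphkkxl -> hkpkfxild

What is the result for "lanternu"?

etrnnaul

The rule is to take characters alternately from the front and the back (1st, last, 2nd, 2nd-last, ...), then reverse the string.
"lanternu" → "luannrte" → "etrnnaul".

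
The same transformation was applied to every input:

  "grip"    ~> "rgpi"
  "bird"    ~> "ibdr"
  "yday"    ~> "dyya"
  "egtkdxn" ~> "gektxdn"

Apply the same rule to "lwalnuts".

wllaunst

Looking at the pairs, the operation is to swap each adjacent pair of characters (1↔2, 3↔4, ...).
Applying that to "lwalnuts" gives "wllaunst".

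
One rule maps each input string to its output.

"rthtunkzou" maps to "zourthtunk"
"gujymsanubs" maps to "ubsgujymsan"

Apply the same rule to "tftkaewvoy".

voytftkaew

The transformation: move the last 3 characters to the front (rotate right by 3).
On "tftkaewvoy" that produces "voytftkaew".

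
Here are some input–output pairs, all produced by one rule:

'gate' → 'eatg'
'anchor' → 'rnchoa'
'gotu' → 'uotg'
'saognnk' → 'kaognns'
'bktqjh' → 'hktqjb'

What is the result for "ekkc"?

In each case the input is transformed by: swap the first and last characters.
Applying that to "ekkc" gives "ckke".

ckke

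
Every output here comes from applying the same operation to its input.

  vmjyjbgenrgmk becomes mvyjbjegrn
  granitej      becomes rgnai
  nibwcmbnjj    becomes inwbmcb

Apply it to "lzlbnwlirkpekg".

zlblwnilkrp

Rule — delete the last 3 characters, then swap each adjacent pair of characters (1↔2, 3↔4, ...).
Applying that to "lzlbnwlirkpekg" gives "zlblwnilkrp".
(Check on "vmjyjbgenrgmk": → "vmjyjbgenr" → "mvyjbjegrn" ✓)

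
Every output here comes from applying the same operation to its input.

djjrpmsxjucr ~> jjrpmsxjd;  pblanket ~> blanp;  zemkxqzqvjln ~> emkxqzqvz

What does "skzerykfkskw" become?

kzerykfks

Rule — delete the last 3 characters, then move the first character to the end.
So "skzerykfkskw" becomes "kzerykfks".
(Check on "zemkxqzqvjln": → "zemkxqzqv" → "emkxqzqvz" ✓)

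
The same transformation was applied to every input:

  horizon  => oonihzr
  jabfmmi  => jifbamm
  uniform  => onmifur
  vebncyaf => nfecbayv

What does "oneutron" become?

roonneut

Looking at the pairs, the operation is to sort the characters into reverse alphabetical order, then move the first 2 characters to the end (rotate left by 2).
"oneutron" → "utroonne" → "roonneut".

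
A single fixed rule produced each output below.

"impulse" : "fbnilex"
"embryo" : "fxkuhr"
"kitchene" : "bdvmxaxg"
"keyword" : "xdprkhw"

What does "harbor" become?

Rule — shift every letter 7 places backward in the alphabet (wrapping around), then swap each adjacent pair of characters (1↔2, 3↔4, ...).
Working it through for "harbor": intermediate "atkuhk", final "taukkh".

taukkh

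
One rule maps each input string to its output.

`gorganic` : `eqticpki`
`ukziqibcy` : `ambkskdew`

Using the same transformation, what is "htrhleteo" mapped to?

The rule is to swap the first and last characters, then shift every letter 2 places forward in the alphabet (wrapping around).
Working it through for "htrhleteo": intermediate "otrhleteh", final "qvtjngvgj".

qvtjngvgj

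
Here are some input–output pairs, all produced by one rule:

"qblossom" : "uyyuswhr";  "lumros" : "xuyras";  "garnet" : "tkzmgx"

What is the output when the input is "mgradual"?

The rule is to move the first 3 characters to the end (rotate left by 3), then shift every letter 6 places forward in the alphabet (wrapping around).
Applying both steps to "mgradual": "adualmgr", then "gjagrsmx".

gjagrsmx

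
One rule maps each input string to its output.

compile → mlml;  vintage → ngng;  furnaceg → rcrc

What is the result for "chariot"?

aoao

In each case the input is transformed by: keep one character in every 3, starting at position 3 (positions 3rd, 6th, 9th, ...), then write the whole string twice.
For "chariot", step one produces "ao"; step two turns that into "aoao".
(Check on "vintage": → "ng" → "ngng" ✓)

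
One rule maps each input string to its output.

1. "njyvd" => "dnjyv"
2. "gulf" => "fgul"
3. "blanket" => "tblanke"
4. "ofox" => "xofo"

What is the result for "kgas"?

skga

Rule — move the last character to the front.
Applying that to "kgas" gives "skga".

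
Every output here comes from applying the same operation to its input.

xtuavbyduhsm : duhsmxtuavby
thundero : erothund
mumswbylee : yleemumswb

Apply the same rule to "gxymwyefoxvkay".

oxvkaygxymwyef

What's happening: swap the front and back halves of the string, then move the first character to the end.
"gxymwyefoxvkay" → "oxvkaygxymwyef".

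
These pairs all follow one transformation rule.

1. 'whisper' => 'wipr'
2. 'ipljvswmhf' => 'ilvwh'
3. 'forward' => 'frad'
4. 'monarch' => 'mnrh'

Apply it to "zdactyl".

zatl

The pattern: keep every other character starting from the first (positions 1st, 3rd, 5th, ...).
For "zdactyl" the result is "zatl".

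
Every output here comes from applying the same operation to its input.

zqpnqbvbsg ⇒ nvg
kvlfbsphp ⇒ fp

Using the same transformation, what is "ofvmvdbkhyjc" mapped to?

mby

What's happening: delete the first character, then keep one character in every 3, starting at position 3 (positions 3rd, 6th, 9th, ...).
Applying both steps to "ofvmvdbkhyjc": "fvmvdbkhyjc", then "mby".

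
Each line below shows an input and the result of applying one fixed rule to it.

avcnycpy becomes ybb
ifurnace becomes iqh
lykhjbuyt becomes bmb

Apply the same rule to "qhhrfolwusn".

kizq

The pattern: keep one character in every 3, starting at position 2 (positions 2nd, 5th, 8th, ...), then shift every letter 3 places forward in the alphabet (wrapping around).
"qhhrfolwusn" → "hfwn" → "kizq".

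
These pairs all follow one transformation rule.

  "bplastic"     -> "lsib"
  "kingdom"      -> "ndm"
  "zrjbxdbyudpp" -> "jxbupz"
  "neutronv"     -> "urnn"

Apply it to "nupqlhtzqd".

pltqn

The rule is to move the first character to the end, then keep every other character starting from the second (positions 2nd, 4th, 6th, ...).
For "nupqlhtzqd", step one produces "upqlhtzqdn"; step two turns that into "pltqn".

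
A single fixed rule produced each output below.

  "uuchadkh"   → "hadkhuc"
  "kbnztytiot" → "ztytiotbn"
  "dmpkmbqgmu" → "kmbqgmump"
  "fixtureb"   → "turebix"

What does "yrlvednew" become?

Looking at the pairs, the operation is to delete the first character, then move the first 2 characters to the end (rotate left by 2).
Starting from "yrlvednew": after the first operation, "rlvednew"; after the second, "vednewrl".

vednewrl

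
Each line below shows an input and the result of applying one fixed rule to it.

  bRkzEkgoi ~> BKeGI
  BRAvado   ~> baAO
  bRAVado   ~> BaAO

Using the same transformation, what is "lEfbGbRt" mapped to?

LFgr

What's happening: keep every other character starting from the first (positions 1st, 3rd, 5th, ...), then flip the case of every letter.
Starting from "lEfbGbRt": after the first operation, "lfGR"; after the second, "LFgr".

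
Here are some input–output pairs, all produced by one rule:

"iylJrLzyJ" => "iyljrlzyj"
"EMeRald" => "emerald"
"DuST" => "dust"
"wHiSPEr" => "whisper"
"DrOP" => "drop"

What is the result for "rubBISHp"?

Each output is the input with this applied: convert every letter to lowercase.
"rubBISHp" → "rubbishp".

rubbishp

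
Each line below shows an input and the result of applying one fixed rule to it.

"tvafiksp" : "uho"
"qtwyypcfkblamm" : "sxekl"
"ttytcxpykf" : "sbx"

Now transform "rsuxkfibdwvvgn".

Looking at the pairs, the operation is to shift every letter 1 place backward in the alphabet (wrapping around), then keep one character in every 3, starting at position 2 (positions 2nd, 5th, 8th, ...).
Starting from "rsuxkfibdwvvgn": after the first operation, "qrtwjehacvuufm"; after the second, "rjaum".

rjaum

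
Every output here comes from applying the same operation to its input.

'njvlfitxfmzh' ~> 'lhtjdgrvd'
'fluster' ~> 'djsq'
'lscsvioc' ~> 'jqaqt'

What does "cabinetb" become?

The pattern: shift every letter 2 places backward in the alphabet (wrapping around), then delete the last 3 characters.
"cabinetb" → "ayzglcrz" → "ayzgl".

ayzgl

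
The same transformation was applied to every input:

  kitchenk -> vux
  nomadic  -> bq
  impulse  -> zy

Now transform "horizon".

The rule is to keep one character in every 3, starting at position 2 (positions 2nd, 5th, 8th, ...), then shift every letter 13 places forward in the alphabet (wrapping around) — i.e. ROT13.
On "horizon": the first step gives "oz", and the second then gives "bm".

bm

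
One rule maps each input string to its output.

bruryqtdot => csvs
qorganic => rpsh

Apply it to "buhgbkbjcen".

cvih

Each output is the input with this applied: shift every letter 1 place forward in the alphabet (wrapping around), then keep only the first 4 characters.
Starting from "buhgbkbjcen": after the first operation, "cvihclckdfo"; after the second, "cvih".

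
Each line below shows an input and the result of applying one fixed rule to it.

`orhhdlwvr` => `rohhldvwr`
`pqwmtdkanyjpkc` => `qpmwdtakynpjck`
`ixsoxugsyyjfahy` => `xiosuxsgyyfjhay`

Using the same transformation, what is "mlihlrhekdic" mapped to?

lmhirlehdkci

The rule is to swap each adjacent pair of characters (1↔2, 3↔4, ...).
For "mlihlrhekdic" the result is "lmhirlehdkci".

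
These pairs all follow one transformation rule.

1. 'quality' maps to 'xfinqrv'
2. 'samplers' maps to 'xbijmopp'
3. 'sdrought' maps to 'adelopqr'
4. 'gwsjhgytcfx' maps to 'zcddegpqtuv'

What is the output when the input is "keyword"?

Each output is the input with this applied: sort the characters into alphabetical order, then shift every letter 3 places backward in the alphabet (wrapping around).
On "keyword": the first step gives "dekorwy", and the second then gives "abhlotv".

abhlotv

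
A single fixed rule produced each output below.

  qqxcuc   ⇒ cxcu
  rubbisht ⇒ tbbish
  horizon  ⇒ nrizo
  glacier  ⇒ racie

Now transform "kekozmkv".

vkozmk

What's happening: delete the first 2 characters, then move the last character to the front.
Doing the same to "kekozmkv": "vkozmk".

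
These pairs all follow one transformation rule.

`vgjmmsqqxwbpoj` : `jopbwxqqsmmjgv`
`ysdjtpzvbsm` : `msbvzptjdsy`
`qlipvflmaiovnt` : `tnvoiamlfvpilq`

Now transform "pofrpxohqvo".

In each case the input is transformed by: reverse the string.
Doing the same to "pofrpxohqvo": "ovqhoxprfop".

ovqhoxprfop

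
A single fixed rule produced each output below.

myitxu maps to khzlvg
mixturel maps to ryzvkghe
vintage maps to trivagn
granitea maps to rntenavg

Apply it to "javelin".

vawniry

Looking at the pairs, the operation is to shift every letter 13 places forward in the alphabet (wrapping around) — i.e. ROT13, then move the last 2 characters to the front (rotate right by 2).
"javelin" → "vawniry".
(Check on "myitxu": → "zlvgkh" → "khzlvg" ✓)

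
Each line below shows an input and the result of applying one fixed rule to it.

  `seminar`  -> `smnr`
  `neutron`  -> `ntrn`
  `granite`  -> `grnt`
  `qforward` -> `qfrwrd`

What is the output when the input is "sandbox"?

sndbx

What's happening: remove every vowel.
On "sandbox" that produces "sndbx".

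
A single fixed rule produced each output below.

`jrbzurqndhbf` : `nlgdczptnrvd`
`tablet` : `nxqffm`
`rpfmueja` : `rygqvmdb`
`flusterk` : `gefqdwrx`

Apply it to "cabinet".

The transformation: move the first 2 characters to the end (rotate left by 2), then shift every letter 12 places forward in the alphabet (wrapping around).
Starting from "cabinet": after the first operation, "binetca"; after the second, "nuzqfom".
(Check on "rpfmueja": → "fmuejarp" → "rygqvmdb" ✓)

nuzqfom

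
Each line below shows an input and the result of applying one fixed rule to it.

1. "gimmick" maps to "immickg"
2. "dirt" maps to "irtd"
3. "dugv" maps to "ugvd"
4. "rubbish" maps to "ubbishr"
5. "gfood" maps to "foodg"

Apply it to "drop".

The pattern: move the first character to the end.
On "drop" that produces "ropd".

ropd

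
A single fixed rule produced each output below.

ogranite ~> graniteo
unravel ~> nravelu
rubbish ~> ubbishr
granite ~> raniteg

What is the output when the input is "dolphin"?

The pattern: move the first character to the end.
So "dolphin" becomes "olphind".

olphind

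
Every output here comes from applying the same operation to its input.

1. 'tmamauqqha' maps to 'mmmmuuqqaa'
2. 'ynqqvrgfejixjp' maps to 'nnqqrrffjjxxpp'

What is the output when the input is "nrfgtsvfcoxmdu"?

Each output is the input with this applied: keep every other character starting from the second (positions 2nd, 4th, 6th, ...), then double every character.
For "nrfgtsvfcoxmdu", step one produces "rgsfomu"; step two turns that into "rrggssffoommuu".

rrggssffoommuu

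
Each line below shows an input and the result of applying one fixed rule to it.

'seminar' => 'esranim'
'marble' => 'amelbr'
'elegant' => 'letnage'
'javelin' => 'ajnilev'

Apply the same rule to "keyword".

ekdrowy

Looking at the pairs, the operation is to reverse the string, then move the last 2 characters to the front (rotate right by 2).
"keyword" → "drowyek" → "ekdrowy".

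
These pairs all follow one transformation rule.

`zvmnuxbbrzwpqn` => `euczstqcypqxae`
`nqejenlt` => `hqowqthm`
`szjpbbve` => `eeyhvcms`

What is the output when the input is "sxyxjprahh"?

Rule — swap the front and back halves of the string, then shift every letter 3 places forward in the alphabet (wrapping around).
For "sxyxjprahh", step one produces "prahhsxyxj"; step two turns that into "sudkkvabam".
(Check on "nqejenlt": → "enltnqej" → "hqowqthm" ✓)

sudkkvabam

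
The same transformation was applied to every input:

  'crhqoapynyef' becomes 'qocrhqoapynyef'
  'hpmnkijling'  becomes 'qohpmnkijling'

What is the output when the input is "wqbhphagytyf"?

Looking at the pairs, the operation is to prepend "qo".
On "wqbhphagytyf" that produces "qowqbhphagytyf".

qowqbhphagytyf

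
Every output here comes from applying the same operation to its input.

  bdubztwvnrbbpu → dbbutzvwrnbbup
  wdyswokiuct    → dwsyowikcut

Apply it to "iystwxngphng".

yitsxwgnhpgn

The transformation: swap each adjacent pair of characters (1↔2, 3↔4, ...).
For "iystwxngphng" the result is "yitsxwgnhpgn".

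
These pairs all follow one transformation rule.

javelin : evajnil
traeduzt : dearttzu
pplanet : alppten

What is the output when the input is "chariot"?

rahctoi

Looking at the pairs, the operation is to move the last 3 characters to the front (rotate right by 3), then reverse the string.
For "chariot", step one produces "iotchar"; step two turns that into "rahctoi".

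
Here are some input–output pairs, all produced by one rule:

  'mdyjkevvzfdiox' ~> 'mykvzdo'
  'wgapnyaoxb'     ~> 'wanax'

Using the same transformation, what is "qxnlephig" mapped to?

qnehg

The rule is to keep every other character starting from the first (positions 1st, 3rd, 5th, ...).
So "qxnlephig" becomes "qnehg".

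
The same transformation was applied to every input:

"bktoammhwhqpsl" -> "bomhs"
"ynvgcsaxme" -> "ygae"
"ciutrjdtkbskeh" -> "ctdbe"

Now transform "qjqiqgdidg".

qidg

The rule is to keep one character in every 3, starting at position 1 (positions 1st, 4th, 7th, ...).
Doing the same to "qjqiqgdidg": "qidg".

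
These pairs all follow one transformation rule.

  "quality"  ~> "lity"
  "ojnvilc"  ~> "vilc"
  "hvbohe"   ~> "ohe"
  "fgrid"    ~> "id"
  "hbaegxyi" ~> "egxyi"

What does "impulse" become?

Looking at the pairs, the operation is to delete the first 3 characters.
So "impulse" becomes "ulse".

ulse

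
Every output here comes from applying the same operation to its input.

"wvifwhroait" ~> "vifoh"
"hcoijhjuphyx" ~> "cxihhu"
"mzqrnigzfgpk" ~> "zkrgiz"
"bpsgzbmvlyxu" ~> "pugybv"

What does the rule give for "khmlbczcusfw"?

Looking at the pairs, the operation is to keep every other character starting from the second (positions 2nd, 4th, 6th, ...), then take characters alternately from the front and the back (1st, last, 2nd, 2nd-last, ...).
Working it through for "khmlbczcusfw": intermediate "hlccsw", final "hwlscc".
(Check on "hcoijhjuphyx": → "cihuhx" → "cxihhu" ✓)

hwlscc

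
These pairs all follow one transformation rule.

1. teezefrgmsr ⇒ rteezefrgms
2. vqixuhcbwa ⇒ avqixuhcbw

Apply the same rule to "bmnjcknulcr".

The pattern: move the last character to the front.
Applying that to "bmnjcknulcr" gives "rbmnjcknulc".

rbmnjcknulc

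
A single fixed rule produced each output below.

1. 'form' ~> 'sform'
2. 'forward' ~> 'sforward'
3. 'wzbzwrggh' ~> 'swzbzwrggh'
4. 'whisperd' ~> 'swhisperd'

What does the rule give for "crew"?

What's happening: prepend "s".
Doing the same to "crew": "screw".

screw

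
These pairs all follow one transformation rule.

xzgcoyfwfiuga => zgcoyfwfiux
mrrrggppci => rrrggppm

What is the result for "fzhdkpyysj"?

What's happening: delete the last 2 characters, then move the first character to the end.
"fzhdkpyysj" → "fzhdkpyy" → "zhdkpyyf".

zhdkpyyf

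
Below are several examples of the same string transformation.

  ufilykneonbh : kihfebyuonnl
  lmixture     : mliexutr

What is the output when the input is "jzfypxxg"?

The transformation: sort the characters into reverse alphabetical order, then swap the front and back halves of the string.
"jzfypxxg" → "pjgfzyxx".

pjgfzyxx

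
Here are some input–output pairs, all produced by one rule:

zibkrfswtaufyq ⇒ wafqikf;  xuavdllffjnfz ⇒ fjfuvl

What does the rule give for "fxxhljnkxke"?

Looking at the pairs, the operation is to keep every other character starting from the second (positions 2nd, 4th, 6th, ...), then move the first 3 characters to the end (rotate left by 3).
Starting from "fxxhljnkxke": after the first operation, "xhjkk"; after the second, "kkxhj".

kkxhj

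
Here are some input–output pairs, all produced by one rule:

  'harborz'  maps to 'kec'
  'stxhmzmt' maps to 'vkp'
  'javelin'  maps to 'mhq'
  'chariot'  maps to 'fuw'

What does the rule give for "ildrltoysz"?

lurc

Rule — shift every letter 3 places forward in the alphabet (wrapping around), then keep one character in every 3, starting at position 1 (positions 1st, 4th, 7th, ...).
Working it through for "ildrltoysz": intermediate "loguowrbvc", final "lurc".
(Check on "javelin": → "mdyholq" → "mhq" ✓)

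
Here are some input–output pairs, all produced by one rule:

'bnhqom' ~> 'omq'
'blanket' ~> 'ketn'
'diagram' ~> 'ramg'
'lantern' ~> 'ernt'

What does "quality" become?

ityl

Each output is the input with this applied: delete the first 3 characters, then move the first character to the end.
"quality" → "lity" → "ityl".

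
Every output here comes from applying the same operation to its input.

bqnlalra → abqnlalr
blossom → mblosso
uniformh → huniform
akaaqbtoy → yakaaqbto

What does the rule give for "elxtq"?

qelxt

What's happening: move the last character to the front.
Applying that to "elxtq" gives "qelxt".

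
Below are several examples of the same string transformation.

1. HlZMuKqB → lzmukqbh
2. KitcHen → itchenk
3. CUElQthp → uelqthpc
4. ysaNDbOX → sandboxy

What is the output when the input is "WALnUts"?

Rule — move the first character to the end, then convert every letter to lowercase.
"WALnUts" → "ALnUtsW" → "alnutsw".

alnutsw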